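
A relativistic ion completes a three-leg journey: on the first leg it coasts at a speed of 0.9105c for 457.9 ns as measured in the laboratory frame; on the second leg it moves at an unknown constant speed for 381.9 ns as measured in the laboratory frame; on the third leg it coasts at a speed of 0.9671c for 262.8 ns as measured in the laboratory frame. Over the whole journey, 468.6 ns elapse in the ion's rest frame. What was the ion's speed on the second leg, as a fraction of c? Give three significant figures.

Leg 1: γ = 1/√(1 − 0.9105²) = 1/√0.1710 = 2.418; τ_1 = 457.9/2.418 = 189.3 ns.
Leg 2: speed unknown; τ_2 = 381.9/γ_2.
Leg 3: γ = 1/√(1 − 0.9671²) = 1/√0.06472 = 3.931; τ_3 = 262.8/3.931 = 66.86 ns.
Total proper time: 189.3 + τ_2 + 66.86 = 468.6, so τ_2 = 468.6 − 256.2 = 212.4 ns.
γ_2 = 381.9/212.4 = 1.798; β = √(1 − 1/γ²) = √0.6907.

β = 0.831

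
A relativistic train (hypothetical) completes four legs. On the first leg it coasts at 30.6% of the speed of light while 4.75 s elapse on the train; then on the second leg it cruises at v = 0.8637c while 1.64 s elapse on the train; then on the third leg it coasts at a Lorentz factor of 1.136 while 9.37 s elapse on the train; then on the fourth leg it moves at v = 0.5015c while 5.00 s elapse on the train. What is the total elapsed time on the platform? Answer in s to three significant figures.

Leg 1: β = 0.306; γ = 1/√(1 − 0.306²) = 1/√0.9064 = 1.050; Δt_1 = 1.050 × 4.75 = 4.989 s.
Leg 2: γ = 1/√(1 − 0.8637²) = 1/√0.2540 = 1.984; Δt_2 = 1.984 × 1.64 = 3.254 s.
Leg 3: γ = 1.136; Δt_3 = 1.136 × 9.37 = 10.64 s.
Leg 4: γ = 1/√(1 − 0.5015²) = 1/√0.7485 = 1.156; Δt_4 = 1.156 × 5.00 = 5.779 s.
Total: 4.989 + 3.254 + 10.64 + 5.779 s.

Δt = 24.7 s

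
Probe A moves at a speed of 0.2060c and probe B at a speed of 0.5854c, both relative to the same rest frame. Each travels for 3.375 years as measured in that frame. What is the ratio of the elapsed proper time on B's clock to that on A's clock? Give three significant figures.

τ_B/τ_A = 0.829

A: γ = 1/√(1 − 0.2060²) = 1/√0.9576 = 1.022. B: γ = 1/√(1 − 0.5854²) = 1/√0.6573 = 1.233.
τ_A/τ_B = γ_B/γ_A = 1.233/1.022 = 1.207, so τ_B/τ_A = 0.8285.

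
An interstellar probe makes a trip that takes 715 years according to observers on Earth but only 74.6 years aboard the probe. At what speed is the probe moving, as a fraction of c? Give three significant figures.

v = 0.995c

The proper time is measured aboard the probe (both events occur at the probe's location); Δt is measured on Earth. γ = Δt/τ = 715/74.6 = 9.584.
β = √(1 − 1/γ²) = √(1 − 0.01089) = √0.9891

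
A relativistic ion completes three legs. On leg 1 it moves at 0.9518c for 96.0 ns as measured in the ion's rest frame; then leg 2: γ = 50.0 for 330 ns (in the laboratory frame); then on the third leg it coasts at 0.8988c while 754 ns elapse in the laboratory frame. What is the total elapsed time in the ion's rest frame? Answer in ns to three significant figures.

Leg 1: 96.0 ns is already measured in the ion's rest frame.
Leg 2: γ = 50.0; τ_2 = 330/50.00 = 6.600 ns.
Leg 3: γ = 1/√(1 − 0.8988²) = 1/√0.1922 = 2.281; τ_3 = 754/2.281 = 330.5 ns.
Total: 96.00 + 6.600 + 330.5 ns.

τ = 433 ns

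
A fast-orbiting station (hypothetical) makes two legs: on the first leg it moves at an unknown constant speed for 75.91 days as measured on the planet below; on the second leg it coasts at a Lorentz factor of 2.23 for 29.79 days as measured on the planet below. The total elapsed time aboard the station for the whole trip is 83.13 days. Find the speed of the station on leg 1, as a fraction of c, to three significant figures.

Leg 1: speed unknown; τ_1 = 75.91/γ_1.
Leg 2: γ = 2.23; τ_2 = 29.79/2.230 = 13.36 days.
Total proper time: τ_1 + 13.36 = 83.13, so τ_1 = 83.13 − 13.36 = 69.77 days.
γ_1 = 75.91/69.77 = 1.088; β = √(1 − 1/γ²) = √0.1552.

β = 0.394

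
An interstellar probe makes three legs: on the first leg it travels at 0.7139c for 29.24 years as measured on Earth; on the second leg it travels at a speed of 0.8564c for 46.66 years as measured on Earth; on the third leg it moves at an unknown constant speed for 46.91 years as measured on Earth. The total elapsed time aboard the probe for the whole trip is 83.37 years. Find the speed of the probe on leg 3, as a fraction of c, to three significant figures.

β = 0.562

Leg 1: γ = 1/√(1 − 0.7139²) = 1/√0.4903 = 1.428; τ_1 = 29.24/1.428 = 20.48 years.
Leg 2: γ = 1/√(1 − 0.8564²) = 1/√0.2666 = 1.937; τ_2 = 46.66/1.937 = 24.09 years.
Leg 3: speed unknown; τ_3 = 46.91/γ_3.
Total proper time: 20.48 + 24.09 + τ_3 = 83.37, so τ_3 = 83.37 − 44.57 = 38.80 years.
γ_3 = 46.91/38.80 = 1.209; β = √(1 − 1/γ²) = √0.3158.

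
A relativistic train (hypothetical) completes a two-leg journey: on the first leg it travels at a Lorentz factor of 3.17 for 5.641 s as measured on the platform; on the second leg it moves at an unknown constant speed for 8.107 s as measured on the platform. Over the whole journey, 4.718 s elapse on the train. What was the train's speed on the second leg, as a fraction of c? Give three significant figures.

β = 0.932

Leg 1: γ = 3.17; τ_1 = 5.641/3.170 = 1.779 s.
Leg 2: speed unknown; τ_2 = 8.107/γ_2.
Total proper time: 1.779 + τ_2 = 4.718, so τ_2 = 4.718 − 1.779 = 2.939 s.
γ_2 = 8.107/2.939 = 2.759; β = √(1 − 1/γ²) = √0.8686.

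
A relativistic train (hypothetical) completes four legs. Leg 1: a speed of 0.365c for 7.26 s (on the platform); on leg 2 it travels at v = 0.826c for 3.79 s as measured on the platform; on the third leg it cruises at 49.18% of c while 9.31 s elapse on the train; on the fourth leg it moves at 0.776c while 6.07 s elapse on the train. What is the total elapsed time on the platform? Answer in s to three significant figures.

Δt = 31.4 s

Leg 1: 7.26 s is already measured on the platform.
Leg 2: 3.79 s is already measured on the platform.
Leg 3: β = 0.4918; γ = 1/√(1 − 0.4918²) = 1/√0.7581 = 1.148; Δt_3 = 1.148 × 9.31 = 10.69 s.
Leg 4: γ = 1/√(1 − 0.776²) = 1/√0.3978 = 1.585; Δt_4 = 1.585 × 6.07 = 9.624 s.
Total: 7.260 + 3.790 + 10.69 + 9.624 s.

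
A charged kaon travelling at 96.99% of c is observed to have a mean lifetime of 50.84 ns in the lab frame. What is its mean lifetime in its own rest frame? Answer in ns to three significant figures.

β = 0.9699; γ = 1/√(1 − 0.9699²) = 1/√0.05929 = 4.107
The lab-frame lifetime is the dilated interval; the proper lifetime is τ₀ = Δt/γ = 50.84/4.107 ns.

τ₀ = 12.4 ns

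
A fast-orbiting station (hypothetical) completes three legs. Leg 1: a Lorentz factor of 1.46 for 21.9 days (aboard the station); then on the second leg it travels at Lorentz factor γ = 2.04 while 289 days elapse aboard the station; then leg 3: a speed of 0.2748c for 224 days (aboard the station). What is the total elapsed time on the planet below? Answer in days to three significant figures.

Δt = 855 days

Leg 1: γ = 1.46; Δt_1 = 1.460 × 21.9 = 31.97 days.
Leg 2: γ = 2.04; Δt_2 = 2.040 × 289 = 589.6 days.
Leg 3: γ = 1/√(1 − 0.2748²) = 1/√0.9245 = 1.040; Δt_3 = 1.040 × 224 = 233.0 days.
Total: 31.97 + 589.6 + 233.0 days.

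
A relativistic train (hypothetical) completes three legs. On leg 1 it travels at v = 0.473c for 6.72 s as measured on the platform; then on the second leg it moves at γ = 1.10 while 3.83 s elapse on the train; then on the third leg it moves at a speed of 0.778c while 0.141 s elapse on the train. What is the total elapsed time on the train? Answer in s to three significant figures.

Leg 1: γ = 1/√(1 − 0.473²) = 1/√0.7763 = 1.135; τ_1 = 6.72/1.135 = 5.921 s.
Leg 2: 3.83 s is already measured on the train.
Leg 3: 0.141 s is already measured on the train.
Total: 5.921 + 3.830 + 0.1410 s.

τ = 9.89 s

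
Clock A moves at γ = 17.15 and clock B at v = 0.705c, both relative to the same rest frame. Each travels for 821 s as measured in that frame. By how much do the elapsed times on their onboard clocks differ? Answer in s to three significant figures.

|τ_A − τ_B| = 534 s

A: γ = 17.15; τ_A = 821/17.15 = 47.87 s.
B: γ = 1/√(1 − 0.705²) = 1/√0.5030 = 1.410; τ_B = 821/1.410 = 582.3 s.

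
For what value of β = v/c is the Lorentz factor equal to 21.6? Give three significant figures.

β = 0.999

β = √(1 − 1/γ²) = √(1 − 1/21.6²) = √(1 − 0.002143) = √0.9979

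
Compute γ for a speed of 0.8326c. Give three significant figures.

γ = 1.81

γ = 1/√(1 − 0.8326²) = 1/√0.3068 = 1.805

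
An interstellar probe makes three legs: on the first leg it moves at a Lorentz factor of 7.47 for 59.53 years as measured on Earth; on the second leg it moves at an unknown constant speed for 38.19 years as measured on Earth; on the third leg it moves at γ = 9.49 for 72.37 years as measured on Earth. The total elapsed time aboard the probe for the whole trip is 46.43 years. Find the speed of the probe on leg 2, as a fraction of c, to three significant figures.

β = 0.590

Leg 1: γ = 7.47; τ_1 = 59.53/7.470 = 7.969 years.
Leg 2: speed unknown; τ_2 = 38.19/γ_2.
Leg 3: γ = 9.49; τ_3 = 72.37/9.490 = 7.626 years.
Total proper time: 7.969 + τ_2 + 7.626 = 46.43, so τ_2 = 46.43 − 15.60 = 30.83 years.
γ_2 = 38.19/30.83 = 1.239; β = √(1 − 1/γ²) = √0.3481.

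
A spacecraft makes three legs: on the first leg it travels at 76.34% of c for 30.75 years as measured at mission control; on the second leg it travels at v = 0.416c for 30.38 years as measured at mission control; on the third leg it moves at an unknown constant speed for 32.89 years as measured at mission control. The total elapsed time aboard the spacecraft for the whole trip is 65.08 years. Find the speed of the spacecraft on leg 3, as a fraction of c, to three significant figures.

Leg 1: β = 0.7634; γ = 1/√(1 − 0.7634²) = 1/√0.4172 = 1.548; τ_1 = 30.75/1.548 = 19.86 years.
Leg 2: γ = 1/√(1 − 0.416²) = 1/√0.8269 = 1.100; τ_2 = 30.38/1.100 = 27.63 years.
Leg 3: speed unknown; τ_3 = 32.89/γ_3.
Total proper time: 19.86 + 27.63 + τ_3 = 65.08, so τ_3 = 65.08 − 47.49 = 17.59 years.
γ_3 = 32.89/17.59 = 1.870; β = √(1 − 1/γ²) = √0.7139.

β = 0.845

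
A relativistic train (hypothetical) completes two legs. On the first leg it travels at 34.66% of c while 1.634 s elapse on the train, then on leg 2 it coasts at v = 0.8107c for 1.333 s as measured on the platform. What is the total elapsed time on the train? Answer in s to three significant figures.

Leg 1: 1.634 s is already measured on the train.
Leg 2: γ = 1/√(1 − 0.8107²) = 1/√0.3428 = 1.708; τ_2 = 1.333/1.708 = 0.7804 s.
Total: 1.634 + 0.7804 s.

τ = 2.41 s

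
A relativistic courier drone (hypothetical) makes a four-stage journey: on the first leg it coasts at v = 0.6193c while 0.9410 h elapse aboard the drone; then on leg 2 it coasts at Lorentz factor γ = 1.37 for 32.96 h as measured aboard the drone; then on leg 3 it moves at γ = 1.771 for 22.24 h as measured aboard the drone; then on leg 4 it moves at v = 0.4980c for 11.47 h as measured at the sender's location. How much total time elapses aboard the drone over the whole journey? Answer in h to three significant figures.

Leg 1: 0.9410 h is already measured aboard the drone.
Leg 2: 32.96 h is already measured aboard the drone.
Leg 3: 22.24 h is already measured aboard the drone.
Leg 4: γ = 1/√(1 − 0.4980²) = 1/√0.7520 = 1.153; τ_4 = 11.47/1.153 = 9.947 h.
Total: 0.9410 + 32.96 + 22.24 + 9.947 h.

τ = 66.1 h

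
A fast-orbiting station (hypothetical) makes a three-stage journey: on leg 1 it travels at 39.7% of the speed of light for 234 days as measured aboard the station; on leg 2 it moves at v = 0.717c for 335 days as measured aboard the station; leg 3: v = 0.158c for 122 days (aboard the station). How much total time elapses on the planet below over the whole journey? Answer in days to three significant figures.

Δt = 859 days

Leg 1: β = 0.397; γ = 1/√(1 − 0.397²) = 1/√0.8424 = 1.090; Δt_1 = 1.090 × 234 = 255.0 days.
Leg 2: γ = 1/√(1 − 0.717²) = 1/√0.4859 = 1.435; Δt_2 = 1.435 × 335 = 480.6 days.
Leg 3: γ = 1/√(1 − 0.158²) = 1/√0.9750 = 1.013; Δt_3 = 1.013 × 122 = 123.6 days.
Total: 255.0 + 480.6 + 123.6 days.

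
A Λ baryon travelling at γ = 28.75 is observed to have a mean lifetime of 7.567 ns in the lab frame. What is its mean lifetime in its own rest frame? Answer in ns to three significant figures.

γ = 28.75
The lab-frame lifetime is the dilated interval; the proper lifetime is τ₀ = Δt/γ = 7.567/28.75 ns.

τ₀ = 0.263 ns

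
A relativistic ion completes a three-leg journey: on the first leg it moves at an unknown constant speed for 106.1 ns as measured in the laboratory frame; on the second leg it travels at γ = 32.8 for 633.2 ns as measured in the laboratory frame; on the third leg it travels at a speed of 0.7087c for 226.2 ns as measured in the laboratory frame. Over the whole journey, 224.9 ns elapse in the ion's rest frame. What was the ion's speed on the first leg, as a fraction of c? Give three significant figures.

β = 0.901

Leg 1: speed unknown; τ_1 = 106.1/γ_1.
Leg 2: γ = 32.8; τ_2 = 633.2/32.80 = 19.30 ns.
Leg 3: γ = 1/√(1 − 0.7087²) = 1/√0.4977 = 1.417; τ_3 = 226.2/1.417 = 159.6 ns.
Total proper time: τ_1 + 19.30 + 159.6 = 224.9, so τ_1 = 224.9 − 178.9 = 46.01 ns.
γ_1 = 106.1/46.01 = 2.306; β = √(1 − 1/γ²) = √0.8120.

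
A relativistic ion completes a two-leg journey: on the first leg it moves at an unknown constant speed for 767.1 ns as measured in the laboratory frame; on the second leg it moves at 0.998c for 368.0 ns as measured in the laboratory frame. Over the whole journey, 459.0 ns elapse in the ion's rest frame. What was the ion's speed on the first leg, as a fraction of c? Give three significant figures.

Leg 1: speed unknown; τ_1 = 767.1/γ_1.
Leg 2: γ = 1/√(1 − 0.998²) = 1/√0.003996 = 15.82; τ_2 = 368.0/15.82 = 23.26 ns.
Total proper time: τ_1 + 23.26 = 459.0, so τ_1 = 459.0 − 23.26 = 435.7 ns.
γ_1 = 767.1/435.7 = 1.760; β = √(1 − 1/γ²) = √0.6773.

β = 0.823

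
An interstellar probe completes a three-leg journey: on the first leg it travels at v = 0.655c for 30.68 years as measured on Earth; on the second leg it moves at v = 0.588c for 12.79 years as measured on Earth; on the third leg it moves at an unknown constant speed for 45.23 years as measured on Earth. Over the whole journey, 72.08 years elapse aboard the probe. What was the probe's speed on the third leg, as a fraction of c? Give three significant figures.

Leg 1: γ = 1/√(1 − 0.655²) = 1/√0.5710 = 1.323; τ_1 = 30.68/1.323 = 23.18 years.
Leg 2: γ = 1/√(1 − 0.588²) = 1/√0.6543 = 1.236; τ_2 = 12.79/1.236 = 10.35 years.
Leg 3: speed unknown; τ_3 = 45.23/γ_3.
Total proper time: 23.18 + 10.35 + τ_3 = 72.08, so τ_3 = 72.08 − 33.53 = 38.55 years.
γ_3 = 45.23/38.55 = 1.173; β = √(1 − 1/γ²) = √0.2735.

β = 0.523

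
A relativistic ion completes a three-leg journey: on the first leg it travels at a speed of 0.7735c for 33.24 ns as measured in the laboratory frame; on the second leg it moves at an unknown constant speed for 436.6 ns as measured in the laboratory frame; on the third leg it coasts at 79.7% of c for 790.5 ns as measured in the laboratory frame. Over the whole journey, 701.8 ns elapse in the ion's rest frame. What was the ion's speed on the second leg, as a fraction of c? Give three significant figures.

β = 0.885

Leg 1: γ = 1/√(1 − 0.7735²) = 1/√0.4017 = 1.578; τ_1 = 33.24/1.578 = 21.07 ns.
Leg 2: speed unknown; τ_2 = 436.6/γ_2.
Leg 3: β = 0.797; γ = 1/√(1 − 0.797²) = 1/√0.3648 = 1.656; τ_3 = 790.5/1.656 = 477.4 ns.
Total proper time: 21.07 + τ_2 + 477.4 = 701.8, so τ_2 = 701.8 − 498.5 = 203.3 ns.
γ_2 = 436.6/203.3 = 2.148; β = √(1 − 1/γ²) = √0.7832.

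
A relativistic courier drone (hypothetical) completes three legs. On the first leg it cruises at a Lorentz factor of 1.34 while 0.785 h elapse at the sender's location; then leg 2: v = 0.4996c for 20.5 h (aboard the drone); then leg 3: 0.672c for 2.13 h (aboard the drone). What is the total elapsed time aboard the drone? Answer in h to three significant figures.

τ = 23.2 h

Leg 1: γ = 1.34; τ_1 = 0.785/1.340 = 0.5858 h.
Leg 2: 20.5 h is already measured aboard the drone.
Leg 3: 2.13 h is already measured aboard the drone.
Total: 0.5858 + 20.50 + 2.130 h.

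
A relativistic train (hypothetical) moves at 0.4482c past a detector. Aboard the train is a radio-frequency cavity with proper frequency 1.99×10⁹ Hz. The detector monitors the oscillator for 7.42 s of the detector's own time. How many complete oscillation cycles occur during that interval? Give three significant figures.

γ = 1/√(1 − 0.4482²) = 1/√0.7991 = 1.119
During 7.42 s of lab time, the oscillator's proper time advances by τ = Δt/γ = 7.42/1.119 = 6.633 s = 6.633×10⁰ s.
N = f × τ = 1.99×10⁹ × 6.633×10⁰ = 1.320×10¹⁰.

N = 1.32×10¹⁰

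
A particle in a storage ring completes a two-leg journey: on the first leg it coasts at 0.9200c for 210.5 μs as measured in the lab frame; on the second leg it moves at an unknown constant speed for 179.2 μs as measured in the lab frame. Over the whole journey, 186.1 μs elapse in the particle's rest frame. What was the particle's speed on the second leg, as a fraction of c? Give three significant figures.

β = 0.816

Leg 1: γ = 1/√(1 − 0.9200²) = 1/√0.1536 = 2.552; τ_1 = 210.5/2.552 = 82.50 μs.
Leg 2: speed unknown; τ_2 = 179.2/γ_2.
Total proper time: 82.50 + τ_2 = 186.1, so τ_2 = 186.1 − 82.50 = 103.6 μs.
γ_2 = 179.2/103.6 = 1.730; β = √(1 − 1/γ²) = √0.6658.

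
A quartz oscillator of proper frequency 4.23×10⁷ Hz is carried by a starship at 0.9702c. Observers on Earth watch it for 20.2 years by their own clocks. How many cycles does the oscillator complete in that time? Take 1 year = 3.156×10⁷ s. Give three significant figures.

N = 6.53×10¹⁵

γ = 1/√(1 − 0.9702²) = 1/√0.05871 = 4.127
During 20.2 years of lab time, the oscillator's proper time advances by τ = Δt/γ = 20.2/4.127 = 4.895 years = 1.545×10⁸ s.
N = f × τ = 4.23×10⁷ × 1.545×10⁸ = 6.534×10¹⁵.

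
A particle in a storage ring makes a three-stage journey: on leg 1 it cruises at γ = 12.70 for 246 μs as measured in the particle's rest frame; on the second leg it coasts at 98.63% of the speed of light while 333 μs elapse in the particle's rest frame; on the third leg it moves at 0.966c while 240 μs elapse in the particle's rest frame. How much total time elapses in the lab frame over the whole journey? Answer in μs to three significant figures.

Leg 1: γ = 12.70; Δt_1 = 12.70 × 246 = 3124 μs.
Leg 2: β = 0.9863; γ = 1/√(1 − 0.9863²) = 1/√0.02721 = 6.062; Δt_2 = 6.062 × 333 = 2019 μs.
Leg 3: γ = 1/√(1 − 0.966²) = 1/√0.06684 = 3.868; Δt_3 = 3.868 × 240 = 928.3 μs.
Total: 3124 + 2019 + 928.3 μs.

Δt = 6070 μs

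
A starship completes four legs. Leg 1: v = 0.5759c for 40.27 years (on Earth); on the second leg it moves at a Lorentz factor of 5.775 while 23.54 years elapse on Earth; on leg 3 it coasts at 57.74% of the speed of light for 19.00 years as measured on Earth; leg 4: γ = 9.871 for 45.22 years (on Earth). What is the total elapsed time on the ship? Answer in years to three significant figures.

τ = 57.1 years

Leg 1: γ = 1/√(1 − 0.5759²) = 1/√0.6683 = 1.223; τ_1 = 40.27/1.223 = 32.92 years.
Leg 2: γ = 5.775; τ_2 = 23.54/5.775 = 4.076 years.
Leg 3: β = 0.5774; γ = 1/√(1 − 0.5774²) = 1/√0.6666 = 1.225; τ_3 = 19.00/1.225 = 15.51 years.
Leg 4: γ = 9.871; τ_4 = 45.22/9.871 = 4.581 years.
Total: 32.92 + 4.076 + 15.51 + 4.581 years.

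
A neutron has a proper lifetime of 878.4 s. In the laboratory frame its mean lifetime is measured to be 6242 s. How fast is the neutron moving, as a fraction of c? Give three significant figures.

v = 0.990c

γ = Δt/τ₀ = 6242/878.4 = 7.106
β = √(1 − 1/γ²) = √(1 − 0.01980) = √0.9802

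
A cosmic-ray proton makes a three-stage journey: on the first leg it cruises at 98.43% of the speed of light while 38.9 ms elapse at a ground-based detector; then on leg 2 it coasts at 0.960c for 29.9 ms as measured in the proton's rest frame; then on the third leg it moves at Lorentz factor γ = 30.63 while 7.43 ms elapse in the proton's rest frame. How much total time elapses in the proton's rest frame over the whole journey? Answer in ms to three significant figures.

Leg 1: β = 0.9843; γ = 1/√(1 − 0.9843²) = 1/√0.03115 = 5.666; τ_1 = 38.9/5.666 = 6.866 ms.
Leg 2: 29.9 ms is already measured in the proton's rest frame.
Leg 3: 7.43 ms is already measured in the proton's rest frame.
Total: 6.866 + 29.90 + 7.430 ms.

τ = 44.2 ms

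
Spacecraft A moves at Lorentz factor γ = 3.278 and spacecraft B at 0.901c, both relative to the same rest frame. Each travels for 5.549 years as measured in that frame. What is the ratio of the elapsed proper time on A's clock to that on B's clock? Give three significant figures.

τ_A/τ_B = 0.703

A: γ = 3.278. B: γ = 1/√(1 − 0.901²) = 1/√0.1882 = 2.305.
τ_A/τ_B = γ_B/γ_A = 2.305/3.278 = 0.7032, so τ_A/τ_B = 0.7032.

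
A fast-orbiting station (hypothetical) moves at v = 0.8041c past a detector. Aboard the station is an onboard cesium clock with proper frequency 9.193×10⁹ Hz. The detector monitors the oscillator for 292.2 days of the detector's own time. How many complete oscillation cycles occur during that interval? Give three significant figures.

N = 1.38×10¹⁷

γ = 1/√(1 − 0.8041²) = 1/√0.3534 = 1.682
During 292.2 days of lab time, the oscillator's proper time advances by τ = Δt/γ = 292.2/1.682 = 173.7 days = 1.501×10⁷ s.
N = f × τ = 9.193×10⁹ × 1.501×10⁷ = 1.380×10¹⁷.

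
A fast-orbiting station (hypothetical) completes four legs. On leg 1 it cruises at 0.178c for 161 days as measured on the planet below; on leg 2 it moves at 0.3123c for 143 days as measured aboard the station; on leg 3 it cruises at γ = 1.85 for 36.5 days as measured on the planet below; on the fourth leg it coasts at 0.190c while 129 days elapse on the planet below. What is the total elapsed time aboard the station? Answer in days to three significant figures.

τ = 448 days

Leg 1: γ = 1/√(1 − 0.178²) = 1/√0.9683 = 1.016; τ_1 = 161/1.016 = 158.4 days.
Leg 2: 143 days is already measured aboard the station.
Leg 3: γ = 1.85; τ_3 = 36.5/1.850 = 19.73 days.
Leg 4: γ = 1/√(1 − 0.190²) = 1/√0.9639 = 1.019; τ_4 = 129/1.019 = 126.7 days.
Total: 158.4 + 143.0 + 19.73 + 126.7 days.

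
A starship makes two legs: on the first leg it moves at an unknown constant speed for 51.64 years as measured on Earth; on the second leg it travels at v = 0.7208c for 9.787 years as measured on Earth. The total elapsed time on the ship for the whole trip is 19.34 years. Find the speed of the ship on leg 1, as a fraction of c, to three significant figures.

β = 0.970

Leg 1: speed unknown; τ_1 = 51.64/γ_1.
Leg 2: γ = 1/√(1 − 0.7208²) = 1/√0.4804 = 1.443; τ_2 = 9.787/1.443 = 6.784 years.
Total proper time: τ_1 + 6.784 = 19.34, so τ_1 = 19.34 − 6.784 = 12.56 years.
γ_1 = 51.64/12.56 = 4.113; β = √(1 − 1/γ²) = √0.9409.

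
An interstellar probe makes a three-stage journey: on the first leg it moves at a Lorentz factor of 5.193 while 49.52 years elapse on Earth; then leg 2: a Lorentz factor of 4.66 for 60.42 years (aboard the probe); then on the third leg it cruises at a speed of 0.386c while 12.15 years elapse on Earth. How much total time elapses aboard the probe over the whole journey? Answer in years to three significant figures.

Leg 1: γ = 5.193; τ_1 = 49.52/5.193 = 9.536 years.
Leg 2: 60.42 years is already measured aboard the probe.
Leg 3: γ = 1/√(1 − 0.386²) = 1/√0.8510 = 1.084; τ_3 = 12.15/1.084 = 11.21 years.
Total: 9.536 + 60.42 + 11.21 years.

τ = 81.2 years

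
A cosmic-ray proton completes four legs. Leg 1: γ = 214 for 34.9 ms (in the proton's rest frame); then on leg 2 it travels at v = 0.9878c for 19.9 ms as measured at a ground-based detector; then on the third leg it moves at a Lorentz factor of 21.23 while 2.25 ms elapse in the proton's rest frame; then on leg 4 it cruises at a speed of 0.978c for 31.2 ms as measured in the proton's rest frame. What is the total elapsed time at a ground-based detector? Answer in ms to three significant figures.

Δt = 7690 ms

Leg 1: γ = 214; Δt_1 = 214.0 × 34.9 = 7469 ms.
Leg 2: 19.9 ms is already measured at a ground-based detector.
Leg 3: γ = 21.23; Δt_3 = 21.23 × 2.25 = 47.77 ms.
Leg 4: γ = 1/√(1 − 0.978²) = 1/√0.04352 = 4.794; Δt_4 = 4.794 × 31.2 = 149.6 ms.
Total: 7469 + 19.90 + 47.77 + 149.6 ms.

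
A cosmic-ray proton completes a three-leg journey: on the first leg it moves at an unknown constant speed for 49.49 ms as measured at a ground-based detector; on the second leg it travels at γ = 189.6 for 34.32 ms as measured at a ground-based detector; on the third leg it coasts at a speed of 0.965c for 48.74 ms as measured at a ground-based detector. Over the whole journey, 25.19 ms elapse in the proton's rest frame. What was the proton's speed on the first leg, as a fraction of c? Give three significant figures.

β = 0.969

Leg 1: speed unknown; τ_1 = 49.49/γ_1.
Leg 2: γ = 189.6; τ_2 = 34.32/189.6 = 0.1810 ms.
Leg 3: γ = 1/√(1 − 0.965²) = 1/√0.06878 = 3.813; τ_3 = 48.74/3.813 = 12.78 ms.
Total proper time: τ_1 + 0.1810 + 12.78 = 25.19, so τ_1 = 25.19 − 12.96 = 12.23 ms.
γ_1 = 49.49/12.23 = 4.048; β = √(1 − 1/γ²) = √0.9390.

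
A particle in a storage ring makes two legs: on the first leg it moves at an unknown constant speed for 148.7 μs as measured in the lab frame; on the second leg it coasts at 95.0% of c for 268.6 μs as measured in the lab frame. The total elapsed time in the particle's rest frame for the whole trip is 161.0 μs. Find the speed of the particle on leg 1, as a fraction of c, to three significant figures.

Leg 1: speed unknown; τ_1 = 148.7/γ_1.
Leg 2: β = 0.950; γ = 1/√(1 − 0.950²) = 1/√0.09750 = 3.203; τ_2 = 268.6/3.203 = 83.87 μs.
Total proper time: τ_1 + 83.87 = 161.0, so τ_1 = 161.0 − 83.87 = 77.13 μs.
γ_1 = 148.7/77.13 = 1.928; β = √(1 − 1/γ²) = √0.7310.

β = 0.855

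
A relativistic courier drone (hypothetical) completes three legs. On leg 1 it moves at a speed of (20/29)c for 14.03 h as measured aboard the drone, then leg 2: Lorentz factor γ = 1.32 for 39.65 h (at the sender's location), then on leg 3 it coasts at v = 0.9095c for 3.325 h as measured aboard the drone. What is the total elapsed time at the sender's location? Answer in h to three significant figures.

Leg 1: γ = 1/√(1 − (20/29)²) = 29/21 ≈ 1.381; Δt_1 = 1.381 × 14.03 = 19.37 h.
Leg 2: 39.65 h is already measured at the sender's location.
Leg 3: γ = 1/√(1 − 0.9095²) = 1/√0.1728 = 2.406; Δt_3 = 2.406 × 3.325 = 7.998 h.
Total: 19.37 + 39.65 + 7.998 h.

Δt = 67.0 h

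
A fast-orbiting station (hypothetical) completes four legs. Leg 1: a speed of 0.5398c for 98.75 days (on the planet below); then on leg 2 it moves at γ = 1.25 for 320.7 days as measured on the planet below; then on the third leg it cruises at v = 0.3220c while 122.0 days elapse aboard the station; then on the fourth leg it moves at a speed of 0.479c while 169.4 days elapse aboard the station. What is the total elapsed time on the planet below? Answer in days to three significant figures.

Leg 1: 98.75 days is already measured on the planet below.
Leg 2: 320.7 days is already measured on the planet below.
Leg 3: γ = 1/√(1 − 0.3220²) = 1/√0.8963 = 1.056; Δt_3 = 1.056 × 122.0 = 128.9 days.
Leg 4: γ = 1/√(1 − 0.479²) = 1/√0.7706 = 1.139; Δt_4 = 1.139 × 169.4 = 193.0 days.
Total: 98.75 + 320.7 + 128.9 + 193.0 days.

Δt = 741 days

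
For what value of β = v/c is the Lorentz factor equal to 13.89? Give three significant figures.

β = √(1 − 1/γ²) = √(1 − 1/13.89²) = √(1 − 0.005183) = √0.9948

β = 0.997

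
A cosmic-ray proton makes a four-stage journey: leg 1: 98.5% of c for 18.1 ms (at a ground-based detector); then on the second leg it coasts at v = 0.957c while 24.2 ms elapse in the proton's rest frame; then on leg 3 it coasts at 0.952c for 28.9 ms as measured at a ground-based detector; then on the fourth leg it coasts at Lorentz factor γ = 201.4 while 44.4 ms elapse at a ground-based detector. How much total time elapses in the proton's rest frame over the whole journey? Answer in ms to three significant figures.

τ = 36.4 ms

Leg 1: β = 0.985; γ = 1/√(1 − 0.985²) = 1/√0.02977 = 5.795; τ_1 = 18.1/5.795 = 3.123 ms.
Leg 2: 24.2 ms is already measured in the proton's rest frame.
Leg 3: γ = 1/√(1 − 0.952²) = 1/√0.09370 = 3.267; τ_3 = 28.9/3.267 = 8.846 ms.
Leg 4: γ = 201.4; τ_4 = 44.4/201.4 = 0.2205 ms.
Total: 3.123 + 24.20 + 8.846 + 0.2205 ms.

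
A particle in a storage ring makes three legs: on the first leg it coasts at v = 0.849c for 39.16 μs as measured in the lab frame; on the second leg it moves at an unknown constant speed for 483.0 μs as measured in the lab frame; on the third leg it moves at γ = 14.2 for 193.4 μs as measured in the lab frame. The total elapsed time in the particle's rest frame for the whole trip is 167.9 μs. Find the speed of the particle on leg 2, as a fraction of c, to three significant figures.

Leg 1: γ = 1/√(1 − 0.849²) = 1/√0.2792 = 1.893; τ_1 = 39.16/1.893 = 20.69 μs.
Leg 2: speed unknown; τ_2 = 483.0/γ_2.
Leg 3: γ = 14.2; τ_3 = 193.4/14.20 = 13.62 μs.
Total proper time: 20.69 + τ_2 + 13.62 = 167.9, so τ_2 = 167.9 − 34.31 = 133.6 μs.
γ_2 = 483.0/133.6 = 3.616; β = √(1 − 1/γ²) = √0.9235.

β = 0.961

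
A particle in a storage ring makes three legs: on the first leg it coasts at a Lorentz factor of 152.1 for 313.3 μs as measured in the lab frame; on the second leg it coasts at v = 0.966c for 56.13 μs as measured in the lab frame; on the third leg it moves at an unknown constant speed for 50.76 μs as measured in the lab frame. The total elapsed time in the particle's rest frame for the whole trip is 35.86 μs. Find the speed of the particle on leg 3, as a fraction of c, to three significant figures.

β = 0.925

Leg 1: γ = 152.1; τ_1 = 313.3/152.1 = 2.060 μs.
Leg 2: γ = 1/√(1 − 0.966²) = 1/√0.06684 = 3.868; τ_2 = 56.13/3.868 = 14.51 μs.
Leg 3: speed unknown; τ_3 = 50.76/γ_3.
Total proper time: 2.060 + 14.51 + τ_3 = 35.86, so τ_3 = 35.86 − 16.57 = 19.29 μs.
γ_3 = 50.76/19.29 = 2.632; β = √(1 − 1/γ²) = √0.8556.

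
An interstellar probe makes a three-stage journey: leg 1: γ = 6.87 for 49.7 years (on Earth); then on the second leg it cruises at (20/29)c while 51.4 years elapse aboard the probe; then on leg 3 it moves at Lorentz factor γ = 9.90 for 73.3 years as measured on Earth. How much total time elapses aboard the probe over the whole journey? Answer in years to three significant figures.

τ = 66.0 years

Leg 1: γ = 6.87; τ_1 = 49.7/6.870 = 7.234 years.
Leg 2: 51.4 years is already measured aboard the probe.
Leg 3: γ = 9.90; τ_3 = 73.3/9.900 = 7.404 years.
Total: 7.234 + 51.40 + 7.404 years.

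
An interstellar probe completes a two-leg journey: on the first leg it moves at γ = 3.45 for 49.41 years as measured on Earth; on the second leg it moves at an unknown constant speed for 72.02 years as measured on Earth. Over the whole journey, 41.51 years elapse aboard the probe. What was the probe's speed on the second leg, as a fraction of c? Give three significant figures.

Leg 1: γ = 3.45; τ_1 = 49.41/3.450 = 14.32 years.
Leg 2: speed unknown; τ_2 = 72.02/γ_2.
Total proper time: 14.32 + τ_2 = 41.51, so τ_2 = 41.51 − 14.32 = 27.19 years.
γ_2 = 72.02/27.19 = 2.649; β = √(1 − 1/γ²) = √0.8575.

β = 0.926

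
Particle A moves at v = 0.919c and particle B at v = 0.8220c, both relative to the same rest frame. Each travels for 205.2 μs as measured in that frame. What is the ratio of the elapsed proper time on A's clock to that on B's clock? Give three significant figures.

τ_A/τ_B = 0.692

A: γ = 1/√(1 − 0.919²) = 1/√0.1554 = 2.536. B: γ = 1/√(1 − 0.8220²) = 1/√0.3243 = 1.756.
τ_A/τ_B = γ_B/γ_A = 1.756/2.536 = 0.6923, so τ_A/τ_B = 0.6923.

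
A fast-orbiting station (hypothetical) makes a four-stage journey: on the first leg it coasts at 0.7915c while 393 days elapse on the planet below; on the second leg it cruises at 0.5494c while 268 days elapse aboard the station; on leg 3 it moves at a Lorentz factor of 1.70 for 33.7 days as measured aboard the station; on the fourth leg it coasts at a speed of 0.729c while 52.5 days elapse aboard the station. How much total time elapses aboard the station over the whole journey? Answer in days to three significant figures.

τ = 594 days

Leg 1: γ = 1/√(1 − 0.7915²) = 1/√0.3735 = 1.636; τ_1 = 393/1.636 = 240.2 days.
Leg 2: 268 days is already measured aboard the station.
Leg 3: 33.7 days is already measured aboard the station.
Leg 4: 52.5 days is already measured aboard the station.
Total: 240.2 + 268.0 + 33.70 + 52.50 days.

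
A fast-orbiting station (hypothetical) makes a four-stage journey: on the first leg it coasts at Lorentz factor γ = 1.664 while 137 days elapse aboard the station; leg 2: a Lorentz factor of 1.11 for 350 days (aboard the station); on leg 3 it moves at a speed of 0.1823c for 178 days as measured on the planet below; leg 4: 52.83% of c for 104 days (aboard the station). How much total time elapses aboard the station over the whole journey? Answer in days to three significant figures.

Leg 1: 137 days is already measured aboard the station.
Leg 2: 350 days is already measured aboard the station.
Leg 3: γ = 1/√(1 − 0.1823²) = 1/√0.9668 = 1.017; τ_3 = 178/1.017 = 175.0 days.
Leg 4: 104 days is already measured aboard the station.
Total: 137.0 + 350.0 + 175.0 + 104.0 days.

τ = 766 days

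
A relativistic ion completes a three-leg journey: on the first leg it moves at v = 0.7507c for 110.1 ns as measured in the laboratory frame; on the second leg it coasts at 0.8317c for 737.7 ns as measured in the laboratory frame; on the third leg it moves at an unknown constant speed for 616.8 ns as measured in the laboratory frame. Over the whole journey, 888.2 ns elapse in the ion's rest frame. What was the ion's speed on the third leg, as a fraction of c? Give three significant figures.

Leg 1: γ = 1/√(1 − 0.7507²) = 1/√0.4364 = 1.514; τ_1 = 110.1/1.514 = 72.74 ns.
Leg 2: γ = 1/√(1 − 0.8317²) = 1/√0.3083 = 1.801; τ_2 = 737.7/1.801 = 409.6 ns.
Leg 3: speed unknown; τ_3 = 616.8/γ_3.
Total proper time: 72.74 + 409.6 + τ_3 = 888.2, so τ_3 = 888.2 − 482.3 = 405.9 ns.
γ_3 = 616.8/405.9 = 1.520; β = √(1 − 1/γ²) = √0.5670.

β = 0.753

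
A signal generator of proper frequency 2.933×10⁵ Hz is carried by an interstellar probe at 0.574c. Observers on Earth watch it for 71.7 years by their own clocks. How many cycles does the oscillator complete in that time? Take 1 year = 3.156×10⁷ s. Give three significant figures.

N = 5.43×10¹⁴

γ = 1/√(1 − 0.574²) = 1/√0.6705 = 1.221
During 71.7 years of lab time, the oscillator's proper time advances by τ = Δt/γ = 71.7/1.221 = 58.71 years = 1.853×10⁹ s.
N = f × τ = 2.933×10⁵ × 1.853×10⁹ = 5.435×10¹⁴.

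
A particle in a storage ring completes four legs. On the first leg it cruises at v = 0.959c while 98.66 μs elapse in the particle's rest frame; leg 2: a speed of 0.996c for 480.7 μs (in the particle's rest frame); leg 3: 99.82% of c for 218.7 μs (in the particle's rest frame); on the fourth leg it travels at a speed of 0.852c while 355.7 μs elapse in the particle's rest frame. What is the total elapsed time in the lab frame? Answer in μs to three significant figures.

Leg 1: γ = 1/√(1 − 0.959²) = 1/√0.08032 = 3.529; Δt_1 = 3.529 × 98.66 = 348.1 μs.
Leg 2: γ = 1/√(1 − 0.996²) = 1/√0.007984 = 11.19; Δt_2 = 11.19 × 480.7 = 5380 μs.
Leg 3: β = 0.9982; γ = 1/√(1 − 0.9982²) = 1/√0.003597 = 16.67; Δt_3 = 16.67 × 218.7 = 3647 μs.
Leg 4: γ = 1/√(1 − 0.852²) = 1/√0.2741 = 1.910; Δt_4 = 1.910 × 355.7 = 679.4 μs.
Total: 348.1 + 5380 + 3647 + 679.4 μs.

Δt = 1.01×10⁴ μs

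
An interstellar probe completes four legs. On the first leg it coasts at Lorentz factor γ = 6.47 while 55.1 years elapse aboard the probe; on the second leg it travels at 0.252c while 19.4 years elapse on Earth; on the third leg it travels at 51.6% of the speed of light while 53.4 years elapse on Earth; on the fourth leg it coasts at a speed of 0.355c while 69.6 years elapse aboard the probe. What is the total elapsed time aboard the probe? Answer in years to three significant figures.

Leg 1: 55.1 years is already measured aboard the probe.
Leg 2: γ = 1/√(1 − 0.252²) = 1/√0.9365 = 1.033; τ_2 = 19.4/1.033 = 18.77 years.
Leg 3: β = 0.516; γ = 1/√(1 − 0.516²) = 1/√0.7337 = 1.167; τ_3 = 53.4/1.167 = 45.74 years.
Leg 4: 69.6 years is already measured aboard the probe.
Total: 55.10 + 18.77 + 45.74 + 69.60 years.

τ = 189 years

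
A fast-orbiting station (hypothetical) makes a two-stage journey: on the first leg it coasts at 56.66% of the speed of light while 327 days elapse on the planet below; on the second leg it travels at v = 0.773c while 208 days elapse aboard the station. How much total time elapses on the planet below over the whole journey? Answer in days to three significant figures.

Leg 1: 327 days is already measured on the planet below.
Leg 2: γ = 1/√(1 − 0.773²) = 1/√0.4025 = 1.576; Δt_2 = 1.576 × 208 = 327.9 days.
Total: 327.0 + 327.9 days.

Δt = 655 days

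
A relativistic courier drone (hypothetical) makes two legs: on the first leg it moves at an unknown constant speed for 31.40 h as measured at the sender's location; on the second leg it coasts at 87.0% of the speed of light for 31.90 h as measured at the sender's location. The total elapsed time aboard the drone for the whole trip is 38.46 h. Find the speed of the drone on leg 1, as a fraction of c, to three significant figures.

β = 0.690

Leg 1: speed unknown; τ_1 = 31.40/γ_1.
Leg 2: β = 0.870; γ = 1/√(1 − 0.870²) = 1/√0.2431 = 2.028; τ_2 = 31.90/2.028 = 15.73 h.
Total proper time: τ_1 + 15.73 = 38.46, so τ_1 = 38.46 − 15.73 = 22.73 h.
γ_1 = 31.40/22.73 = 1.381; β = √(1 − 1/γ²) = √0.4759.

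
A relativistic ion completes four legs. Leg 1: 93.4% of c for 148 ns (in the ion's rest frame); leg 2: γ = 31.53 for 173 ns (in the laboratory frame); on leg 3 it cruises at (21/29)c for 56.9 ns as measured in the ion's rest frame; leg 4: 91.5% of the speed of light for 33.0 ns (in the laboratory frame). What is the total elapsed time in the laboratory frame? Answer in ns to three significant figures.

Δt = 703 ns

Leg 1: β = 0.934; γ = 1/√(1 − 0.934²) = 1/√0.1276 = 2.799; Δt_1 = 2.799 × 148 = 414.2 ns.
Leg 2: 173 ns is already measured in the laboratory frame.
Leg 3: γ = 1/√(1 − (21/29)²) = 29/20 = 1.450; Δt_3 = 1.450 × 56.9 = 82.51 ns.
Leg 4: 33.0 ns is already measured in the laboratory frame.
Total: 414.2 + 173.0 + 82.51 + 33.00 ns.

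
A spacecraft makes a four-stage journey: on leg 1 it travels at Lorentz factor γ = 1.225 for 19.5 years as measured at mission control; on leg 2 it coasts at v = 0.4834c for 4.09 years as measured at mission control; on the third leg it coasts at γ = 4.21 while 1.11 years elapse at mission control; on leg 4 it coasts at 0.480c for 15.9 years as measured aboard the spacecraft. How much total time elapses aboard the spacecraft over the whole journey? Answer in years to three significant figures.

τ = 35.7 years

Leg 1: γ = 1.225; τ_1 = 19.5/1.225 = 15.92 years.
Leg 2: γ = 1/√(1 − 0.4834²) = 1/√0.7663 = 1.142; τ_2 = 4.09/1.142 = 3.580 years.
Leg 3: γ = 4.21; τ_3 = 1.11/4.210 = 0.2637 years.
Leg 4: 15.9 years is already measured aboard the spacecraft.
Total: 15.92 + 3.580 + 0.2637 + 15.90 years.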